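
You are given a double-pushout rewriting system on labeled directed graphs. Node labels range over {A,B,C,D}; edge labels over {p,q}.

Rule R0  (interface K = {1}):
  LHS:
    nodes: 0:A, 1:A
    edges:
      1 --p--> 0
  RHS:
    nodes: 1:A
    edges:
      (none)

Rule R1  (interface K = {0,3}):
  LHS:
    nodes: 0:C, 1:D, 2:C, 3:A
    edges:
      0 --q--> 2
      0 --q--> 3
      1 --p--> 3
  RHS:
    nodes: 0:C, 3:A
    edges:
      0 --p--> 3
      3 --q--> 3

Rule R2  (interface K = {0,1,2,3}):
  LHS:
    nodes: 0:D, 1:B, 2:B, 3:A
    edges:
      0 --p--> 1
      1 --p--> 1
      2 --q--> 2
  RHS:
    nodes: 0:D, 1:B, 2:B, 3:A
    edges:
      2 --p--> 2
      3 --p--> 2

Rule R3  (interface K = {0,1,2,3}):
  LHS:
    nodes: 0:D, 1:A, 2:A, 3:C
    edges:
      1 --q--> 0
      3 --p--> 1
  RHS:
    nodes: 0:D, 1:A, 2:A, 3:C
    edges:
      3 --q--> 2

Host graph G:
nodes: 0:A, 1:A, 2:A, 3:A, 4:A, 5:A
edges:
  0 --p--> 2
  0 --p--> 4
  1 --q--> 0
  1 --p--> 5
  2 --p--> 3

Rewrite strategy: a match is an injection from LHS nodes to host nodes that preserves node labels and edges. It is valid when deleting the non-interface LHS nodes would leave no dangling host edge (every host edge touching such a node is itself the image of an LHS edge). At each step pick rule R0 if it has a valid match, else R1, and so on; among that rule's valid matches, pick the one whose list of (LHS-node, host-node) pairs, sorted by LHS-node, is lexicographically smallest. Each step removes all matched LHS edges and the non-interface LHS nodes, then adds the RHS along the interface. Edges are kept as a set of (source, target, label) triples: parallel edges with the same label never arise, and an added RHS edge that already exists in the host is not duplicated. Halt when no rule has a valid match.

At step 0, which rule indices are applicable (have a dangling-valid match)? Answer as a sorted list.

R0: 3 valid matches — {0↦3, 1↦2}, {0↦4, 1↦0}, {0↦5, 1↦1}
R1: no valid match — LHS pattern not found
R2: no valid match — LHS pattern not found
R3: no valid match — LHS pattern not found

Answer: [R0]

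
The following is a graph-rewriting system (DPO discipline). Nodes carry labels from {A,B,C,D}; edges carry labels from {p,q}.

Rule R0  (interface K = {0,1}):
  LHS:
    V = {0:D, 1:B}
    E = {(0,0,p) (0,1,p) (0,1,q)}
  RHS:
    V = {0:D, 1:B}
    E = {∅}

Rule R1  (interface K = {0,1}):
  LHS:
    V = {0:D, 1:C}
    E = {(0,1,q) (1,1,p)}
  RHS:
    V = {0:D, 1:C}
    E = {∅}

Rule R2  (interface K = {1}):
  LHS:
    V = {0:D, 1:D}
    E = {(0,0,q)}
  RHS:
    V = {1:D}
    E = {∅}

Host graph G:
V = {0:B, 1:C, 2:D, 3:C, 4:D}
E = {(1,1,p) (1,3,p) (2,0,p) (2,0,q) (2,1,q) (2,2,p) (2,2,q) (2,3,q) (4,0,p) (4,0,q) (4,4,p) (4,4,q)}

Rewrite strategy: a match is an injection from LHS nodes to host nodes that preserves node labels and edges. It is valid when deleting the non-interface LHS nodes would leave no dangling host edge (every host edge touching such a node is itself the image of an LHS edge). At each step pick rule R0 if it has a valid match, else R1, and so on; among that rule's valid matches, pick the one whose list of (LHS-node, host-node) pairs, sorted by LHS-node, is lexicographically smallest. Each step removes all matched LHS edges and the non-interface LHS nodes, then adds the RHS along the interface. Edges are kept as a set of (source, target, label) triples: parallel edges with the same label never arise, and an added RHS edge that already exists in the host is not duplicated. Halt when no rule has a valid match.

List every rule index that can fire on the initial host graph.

Answer: [R0,R1]

Steps:
R0: 2 valid matches — {0↦2, 1↦0}, {0↦4, 1↦0}
R1: 1 valid match — {0↦2, 1↦1}
R2: no valid match — 2 raw matches, all fail dangling condition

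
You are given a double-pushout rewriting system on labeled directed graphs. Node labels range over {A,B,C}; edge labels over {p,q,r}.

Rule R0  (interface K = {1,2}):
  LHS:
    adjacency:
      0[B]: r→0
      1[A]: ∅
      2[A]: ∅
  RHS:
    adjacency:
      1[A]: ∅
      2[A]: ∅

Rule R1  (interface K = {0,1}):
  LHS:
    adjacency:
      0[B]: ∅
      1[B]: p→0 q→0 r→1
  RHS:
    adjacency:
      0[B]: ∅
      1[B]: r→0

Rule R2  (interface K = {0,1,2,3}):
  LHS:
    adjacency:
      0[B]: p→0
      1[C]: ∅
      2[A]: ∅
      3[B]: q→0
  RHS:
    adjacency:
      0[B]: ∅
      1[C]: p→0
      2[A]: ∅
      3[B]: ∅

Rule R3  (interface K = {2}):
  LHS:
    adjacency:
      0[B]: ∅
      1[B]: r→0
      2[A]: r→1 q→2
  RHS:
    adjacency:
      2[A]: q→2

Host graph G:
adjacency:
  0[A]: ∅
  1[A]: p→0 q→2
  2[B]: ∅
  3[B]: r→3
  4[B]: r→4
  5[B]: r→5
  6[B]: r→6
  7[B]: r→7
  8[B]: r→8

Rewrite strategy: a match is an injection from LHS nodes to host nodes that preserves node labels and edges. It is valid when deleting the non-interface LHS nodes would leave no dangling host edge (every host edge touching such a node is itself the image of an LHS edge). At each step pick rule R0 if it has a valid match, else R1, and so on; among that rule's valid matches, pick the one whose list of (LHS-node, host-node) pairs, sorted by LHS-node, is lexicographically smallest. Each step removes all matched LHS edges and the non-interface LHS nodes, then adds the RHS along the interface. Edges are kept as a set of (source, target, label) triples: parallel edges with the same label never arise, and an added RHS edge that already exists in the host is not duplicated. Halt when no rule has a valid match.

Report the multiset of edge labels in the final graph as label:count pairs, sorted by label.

[0] host  ⇒  9 nodes, 8 edges  {1-p->0 1-q->2 3-r->3 4-r->4 5-r->5 6-r->6 7-r->7 8-r->8}
[1] R0 @ {0↦3, 1↦0, 2↦1}  ⇒  8 nodes, 7 edges  {1-p->0 1-q->2 4-r->4 5-r->5 6-r->6 7-r->7 8-r->8}
[2] R0 @ {0↦4, 1↦0, 2↦1}  ⇒  7 nodes, 6 edges  {1-p->0 1-q->2 5-r->5 6-r->6 7-r->7 8-r->8}
[3] R0 @ {0↦5, 1↦0, 2↦1}  ⇒  6 nodes, 5 edges  {1-p->0 1-q->2 6-r->6 7-r->7 8-r->8}
[4] R0 @ {0↦6, 1↦0, 2↦1}  ⇒  5 nodes, 4 edges  {1-p->0 1-q->2 7-r->7 8-r->8}
[5] R0 @ {0↦7, 1↦0, 2↦1}  ⇒  4 nodes, 3 edges  {1-p->0 1-q->2 8-r->8}
[6] R0 @ {0↦8, 1↦0, 2↦1}  ⇒  3 nodes, 2 edges  {1-p->0 1-q->2}
final graph: no rule applies after step 6
NF edges: [(1, 0, 'p'), (1, 2, 'q')]

Answer: p:1 q:1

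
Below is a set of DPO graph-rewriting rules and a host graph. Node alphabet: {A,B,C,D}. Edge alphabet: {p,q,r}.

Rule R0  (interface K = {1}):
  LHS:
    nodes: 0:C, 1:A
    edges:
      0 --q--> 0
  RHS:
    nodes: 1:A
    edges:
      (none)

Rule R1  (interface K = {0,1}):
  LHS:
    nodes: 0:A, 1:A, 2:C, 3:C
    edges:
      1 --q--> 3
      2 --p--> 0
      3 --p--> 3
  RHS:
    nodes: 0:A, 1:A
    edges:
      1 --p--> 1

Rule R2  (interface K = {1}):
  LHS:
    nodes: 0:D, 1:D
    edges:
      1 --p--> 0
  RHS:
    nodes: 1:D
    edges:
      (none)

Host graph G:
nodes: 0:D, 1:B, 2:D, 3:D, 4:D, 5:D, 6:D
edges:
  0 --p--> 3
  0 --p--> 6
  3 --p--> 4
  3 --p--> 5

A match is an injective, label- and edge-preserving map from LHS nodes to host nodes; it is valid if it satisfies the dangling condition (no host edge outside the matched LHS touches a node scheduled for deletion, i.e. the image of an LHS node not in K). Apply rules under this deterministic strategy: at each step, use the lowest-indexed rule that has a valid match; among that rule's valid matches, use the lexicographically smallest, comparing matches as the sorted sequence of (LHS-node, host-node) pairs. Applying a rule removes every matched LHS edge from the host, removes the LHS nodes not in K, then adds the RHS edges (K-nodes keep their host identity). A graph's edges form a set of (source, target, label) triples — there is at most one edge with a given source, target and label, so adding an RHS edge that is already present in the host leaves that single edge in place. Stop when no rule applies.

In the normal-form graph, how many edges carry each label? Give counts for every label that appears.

Answer: (no edges)

Rewrite trace:
start.  V:7 E:4  edges: 0-p->3 0-p->6 3-p->4 3-p->5
1. fire R2 via {0↦4, 1↦3}  →  V:6 E:3  edges: 0-p->3 0-p->6 3-p->5
2. fire R2 via {0↦5, 1↦3}  →  V:5 E:2  edges: 0-p->3 0-p->6
3. fire R2 via {0↦3, 1↦0}  →  V:4 E:1  edges: 0-p->6
4. fire R2 via {0↦6, 1↦0}  →  V:3 E:0  edges: ∅
halt: no rule applies after step 4
NF edges: []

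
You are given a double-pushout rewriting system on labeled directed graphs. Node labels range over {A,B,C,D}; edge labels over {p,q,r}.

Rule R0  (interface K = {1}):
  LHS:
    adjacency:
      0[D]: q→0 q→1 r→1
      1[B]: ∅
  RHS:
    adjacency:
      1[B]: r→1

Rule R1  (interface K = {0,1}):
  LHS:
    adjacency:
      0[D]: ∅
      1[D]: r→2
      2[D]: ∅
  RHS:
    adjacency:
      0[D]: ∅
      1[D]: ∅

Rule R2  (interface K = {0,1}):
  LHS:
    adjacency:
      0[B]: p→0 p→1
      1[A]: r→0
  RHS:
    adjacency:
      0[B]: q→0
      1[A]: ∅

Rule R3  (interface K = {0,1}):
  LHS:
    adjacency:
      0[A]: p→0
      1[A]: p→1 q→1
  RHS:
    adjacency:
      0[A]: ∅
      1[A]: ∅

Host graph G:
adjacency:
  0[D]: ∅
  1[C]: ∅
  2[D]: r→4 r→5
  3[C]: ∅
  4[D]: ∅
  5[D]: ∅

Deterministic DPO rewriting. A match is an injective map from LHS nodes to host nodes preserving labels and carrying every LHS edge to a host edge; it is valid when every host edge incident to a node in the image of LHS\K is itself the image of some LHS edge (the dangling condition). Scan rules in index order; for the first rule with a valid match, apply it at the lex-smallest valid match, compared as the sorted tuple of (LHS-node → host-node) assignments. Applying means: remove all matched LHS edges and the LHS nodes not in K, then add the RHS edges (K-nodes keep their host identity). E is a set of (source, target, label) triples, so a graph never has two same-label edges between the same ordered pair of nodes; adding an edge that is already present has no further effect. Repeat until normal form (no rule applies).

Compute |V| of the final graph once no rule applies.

Answer: 4

Derivation:
[0] host  ⇒  6 nodes, 2 edges  {2-r->4 2-r->5}
[1] R1 @ {0↦0, 1↦2, 2↦4}  ⇒  5 nodes, 1 edges  {2-r->5}
[2] R1 @ {0↦0, 1↦2, 2↦5}  ⇒  4 nodes, 0 edges  {∅}
halt: no rule applies after step 2
NF nodes: {0:D, 1:C, 2:D, 3:C}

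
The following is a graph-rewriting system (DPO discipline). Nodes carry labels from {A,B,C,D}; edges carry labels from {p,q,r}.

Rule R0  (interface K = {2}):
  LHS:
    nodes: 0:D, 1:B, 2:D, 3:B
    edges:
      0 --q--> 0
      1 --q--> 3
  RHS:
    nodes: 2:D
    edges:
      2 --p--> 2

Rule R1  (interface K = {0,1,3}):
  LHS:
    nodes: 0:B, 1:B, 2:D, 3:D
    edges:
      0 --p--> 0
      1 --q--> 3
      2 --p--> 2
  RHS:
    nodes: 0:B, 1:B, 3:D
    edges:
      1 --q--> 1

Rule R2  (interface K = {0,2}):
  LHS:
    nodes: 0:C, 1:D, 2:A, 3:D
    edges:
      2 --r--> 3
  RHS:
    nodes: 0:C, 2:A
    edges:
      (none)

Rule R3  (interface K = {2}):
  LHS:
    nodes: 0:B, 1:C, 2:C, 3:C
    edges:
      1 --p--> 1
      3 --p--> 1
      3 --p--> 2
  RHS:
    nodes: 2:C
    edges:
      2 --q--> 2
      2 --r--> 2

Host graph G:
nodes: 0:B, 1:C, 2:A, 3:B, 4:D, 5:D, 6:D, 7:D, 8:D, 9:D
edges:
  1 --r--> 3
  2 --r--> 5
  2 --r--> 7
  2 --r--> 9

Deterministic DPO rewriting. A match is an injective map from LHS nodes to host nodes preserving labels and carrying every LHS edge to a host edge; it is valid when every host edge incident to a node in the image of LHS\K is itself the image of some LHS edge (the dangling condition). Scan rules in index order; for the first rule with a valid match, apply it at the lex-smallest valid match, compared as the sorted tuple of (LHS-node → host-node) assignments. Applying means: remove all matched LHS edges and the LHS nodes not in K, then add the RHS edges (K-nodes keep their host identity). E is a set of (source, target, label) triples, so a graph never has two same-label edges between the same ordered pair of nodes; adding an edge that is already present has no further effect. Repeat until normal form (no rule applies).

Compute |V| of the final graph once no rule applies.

Answer: 4

Derivation:
[0] host  ⇒  10 nodes, 4 edges  {1-r->3 2-r->5 2-r->7 2-r->9}
[1] R2 @ {0↦1, 1↦4, 2↦2, 3↦5}  ⇒  8 nodes, 3 edges  {1-r->3 2-r->7 2-r->9}
[2] R2 @ {0↦1, 1↦6, 2↦2, 3↦7}  ⇒  6 nodes, 2 edges  {1-r->3 2-r->9}
[3] R2 @ {0↦1, 1↦8, 2↦2, 3↦9}  ⇒  4 nodes, 1 edges  {1-r->3}
halt: no rule applies after step 3
NF nodes: {0:B, 1:C, 2:A, 3:B}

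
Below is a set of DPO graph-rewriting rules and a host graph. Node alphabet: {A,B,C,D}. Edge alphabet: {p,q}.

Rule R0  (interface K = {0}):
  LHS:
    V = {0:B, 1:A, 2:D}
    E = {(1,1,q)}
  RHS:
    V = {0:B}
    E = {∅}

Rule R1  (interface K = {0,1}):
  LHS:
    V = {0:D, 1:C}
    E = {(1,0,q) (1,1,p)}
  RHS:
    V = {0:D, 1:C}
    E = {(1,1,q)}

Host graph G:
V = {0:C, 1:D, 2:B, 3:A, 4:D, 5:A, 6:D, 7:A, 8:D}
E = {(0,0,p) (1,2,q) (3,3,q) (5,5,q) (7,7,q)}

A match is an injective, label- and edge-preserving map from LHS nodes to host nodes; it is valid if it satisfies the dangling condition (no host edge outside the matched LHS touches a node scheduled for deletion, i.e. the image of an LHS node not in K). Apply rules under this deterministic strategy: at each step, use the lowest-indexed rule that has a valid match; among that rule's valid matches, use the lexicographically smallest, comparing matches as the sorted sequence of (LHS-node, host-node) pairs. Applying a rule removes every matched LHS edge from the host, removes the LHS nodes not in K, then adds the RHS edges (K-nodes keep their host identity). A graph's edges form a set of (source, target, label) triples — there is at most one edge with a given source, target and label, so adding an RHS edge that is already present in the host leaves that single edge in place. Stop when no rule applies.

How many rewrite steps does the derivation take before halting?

Answer: 3

Rewrite trace:
initial: |V|=9 |E|=5  E = 0-p->0 1-q->2 3-q->3 5-q->5 7-q->7
step 1: apply R0 at {0↦2, 1↦3, 2↦4}  → |V|=7 |E|=4  E = 0-p->0 1-q->2 5-q->5 7-q->7
step 2: apply R0 at {0↦2, 1↦5, 2↦6}  → |V|=5 |E|=3  E = 0-p->0 1-q->2 7-q->7
step 3: apply R0 at {0↦2, 1↦7, 2↦8}  → |V|=3 |E|=2  E = 0-p->0 1-q->2
halt: no rule applies after step 3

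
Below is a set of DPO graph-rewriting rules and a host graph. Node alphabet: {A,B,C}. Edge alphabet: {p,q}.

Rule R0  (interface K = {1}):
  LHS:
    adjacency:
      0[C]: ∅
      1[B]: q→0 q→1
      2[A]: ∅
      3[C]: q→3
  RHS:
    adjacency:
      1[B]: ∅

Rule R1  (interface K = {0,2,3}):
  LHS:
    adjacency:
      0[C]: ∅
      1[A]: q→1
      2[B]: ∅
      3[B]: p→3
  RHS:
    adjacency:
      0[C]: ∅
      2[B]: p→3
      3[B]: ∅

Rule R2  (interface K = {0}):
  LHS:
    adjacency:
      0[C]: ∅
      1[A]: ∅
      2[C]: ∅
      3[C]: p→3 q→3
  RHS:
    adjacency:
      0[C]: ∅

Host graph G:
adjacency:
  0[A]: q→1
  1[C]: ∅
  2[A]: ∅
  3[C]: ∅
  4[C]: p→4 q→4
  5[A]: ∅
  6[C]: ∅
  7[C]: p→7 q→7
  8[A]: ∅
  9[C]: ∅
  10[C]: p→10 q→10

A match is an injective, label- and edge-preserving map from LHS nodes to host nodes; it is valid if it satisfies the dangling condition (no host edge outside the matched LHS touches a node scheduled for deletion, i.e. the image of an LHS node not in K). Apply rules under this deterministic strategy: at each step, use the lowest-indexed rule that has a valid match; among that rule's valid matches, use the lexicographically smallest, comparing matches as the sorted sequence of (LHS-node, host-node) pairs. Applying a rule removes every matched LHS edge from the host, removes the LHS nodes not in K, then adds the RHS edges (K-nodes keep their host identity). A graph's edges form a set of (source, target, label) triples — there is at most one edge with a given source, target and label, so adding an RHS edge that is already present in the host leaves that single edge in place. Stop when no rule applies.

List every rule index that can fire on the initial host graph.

Answer: [R2]

Rewrite trace:
R0: no valid match — LHS pattern not found
R1: no valid match — LHS pattern not found
R2: 135 valid matches — {0↦1, 1↦2, 2↦3, 3↦4}, {0↦1, 1↦2, 2↦3, 3↦7}, {0↦1, 1↦2, 2↦3, 3↦10} (+132 more)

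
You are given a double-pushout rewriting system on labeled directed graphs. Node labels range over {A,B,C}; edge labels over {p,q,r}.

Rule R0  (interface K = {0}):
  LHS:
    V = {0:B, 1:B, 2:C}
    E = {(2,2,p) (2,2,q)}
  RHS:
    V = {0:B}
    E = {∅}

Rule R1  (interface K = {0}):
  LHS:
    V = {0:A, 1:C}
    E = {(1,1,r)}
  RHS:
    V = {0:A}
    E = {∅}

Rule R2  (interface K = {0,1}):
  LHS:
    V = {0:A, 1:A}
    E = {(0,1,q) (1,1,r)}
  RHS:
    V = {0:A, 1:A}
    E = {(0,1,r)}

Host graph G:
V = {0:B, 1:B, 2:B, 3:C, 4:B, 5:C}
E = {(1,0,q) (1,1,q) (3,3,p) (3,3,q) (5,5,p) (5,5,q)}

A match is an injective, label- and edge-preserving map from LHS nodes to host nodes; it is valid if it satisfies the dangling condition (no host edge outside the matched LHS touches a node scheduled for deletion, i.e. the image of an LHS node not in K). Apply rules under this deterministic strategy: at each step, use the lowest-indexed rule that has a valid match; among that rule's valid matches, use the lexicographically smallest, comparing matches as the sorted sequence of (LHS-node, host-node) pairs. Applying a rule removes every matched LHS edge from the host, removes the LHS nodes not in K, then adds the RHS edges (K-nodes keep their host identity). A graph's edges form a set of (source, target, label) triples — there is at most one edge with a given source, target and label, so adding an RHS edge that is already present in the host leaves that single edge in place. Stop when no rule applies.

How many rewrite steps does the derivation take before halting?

Answer: 2

Rewrite trace:
start.  V:6 E:6  edges: 1-q->0 1-q->1 3-p->3 3-q->3 5-p->5 5-q->5
1. fire R0 via {0↦0, 1↦2, 2↦3}  →  V:4 E:4  edges: 1-q->0 1-q->1 5-p->5 5-q->5
2. fire R0 via {0↦0, 1↦4, 2↦5}  →  V:2 E:2  edges: 1-q->0 1-q->1
normal form: no rule applies after step 2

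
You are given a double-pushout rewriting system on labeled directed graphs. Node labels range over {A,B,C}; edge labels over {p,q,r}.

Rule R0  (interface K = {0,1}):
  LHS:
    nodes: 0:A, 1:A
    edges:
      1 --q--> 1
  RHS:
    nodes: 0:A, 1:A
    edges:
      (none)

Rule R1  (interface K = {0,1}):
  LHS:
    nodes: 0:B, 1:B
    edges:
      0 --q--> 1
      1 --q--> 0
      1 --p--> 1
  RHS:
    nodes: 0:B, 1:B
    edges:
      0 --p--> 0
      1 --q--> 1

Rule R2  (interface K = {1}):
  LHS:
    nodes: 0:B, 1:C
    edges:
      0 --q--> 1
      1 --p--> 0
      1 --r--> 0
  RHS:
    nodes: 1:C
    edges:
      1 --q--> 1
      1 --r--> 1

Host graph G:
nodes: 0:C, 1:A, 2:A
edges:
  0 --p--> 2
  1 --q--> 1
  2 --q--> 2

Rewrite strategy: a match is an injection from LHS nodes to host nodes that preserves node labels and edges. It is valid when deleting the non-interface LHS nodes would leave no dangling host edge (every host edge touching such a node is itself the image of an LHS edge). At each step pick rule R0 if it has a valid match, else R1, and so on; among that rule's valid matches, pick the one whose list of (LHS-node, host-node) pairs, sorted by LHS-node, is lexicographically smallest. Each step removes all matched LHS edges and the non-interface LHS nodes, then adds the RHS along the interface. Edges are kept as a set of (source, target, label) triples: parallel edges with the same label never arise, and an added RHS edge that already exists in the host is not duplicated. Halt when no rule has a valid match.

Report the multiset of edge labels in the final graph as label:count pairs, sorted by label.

Answer: p:1

Derivation:
start.  V:3 E:3  edges: 0-p->2 1-q->1 2-q->2
1. fire R0 via {0↦1, 1↦2}  →  V:3 E:2  edges: 0-p->2 1-q->1
2. fire R0 via {0↦2, 1↦1}  →  V:3 E:1  edges: 0-p->2
normal form: no rule applies after step 2
NF edges: [(0, 2, 'p')]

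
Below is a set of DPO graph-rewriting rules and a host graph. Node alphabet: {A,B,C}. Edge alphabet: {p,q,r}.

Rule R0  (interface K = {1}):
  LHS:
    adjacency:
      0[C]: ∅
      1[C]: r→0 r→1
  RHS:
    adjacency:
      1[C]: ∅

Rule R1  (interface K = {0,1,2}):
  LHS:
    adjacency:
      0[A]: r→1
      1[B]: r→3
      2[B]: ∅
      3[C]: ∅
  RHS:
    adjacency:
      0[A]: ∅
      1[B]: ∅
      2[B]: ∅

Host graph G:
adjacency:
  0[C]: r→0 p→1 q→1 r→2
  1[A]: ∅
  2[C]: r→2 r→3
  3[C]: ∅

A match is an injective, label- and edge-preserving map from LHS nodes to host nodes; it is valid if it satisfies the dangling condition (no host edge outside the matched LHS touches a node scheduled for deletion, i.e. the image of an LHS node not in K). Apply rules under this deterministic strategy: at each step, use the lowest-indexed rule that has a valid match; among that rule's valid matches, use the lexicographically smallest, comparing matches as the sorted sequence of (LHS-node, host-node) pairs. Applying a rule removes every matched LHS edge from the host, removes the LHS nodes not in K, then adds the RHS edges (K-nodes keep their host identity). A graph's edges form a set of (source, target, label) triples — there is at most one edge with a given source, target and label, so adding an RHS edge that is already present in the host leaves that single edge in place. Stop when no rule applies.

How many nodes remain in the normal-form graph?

start.  V:4 E:6  edges: 0-r->0 0-p->1 0-q->1 0-r->2 2-r->2 2-r->3
1. fire R0 via {0↦3, 1↦2}  →  V:3 E:4  edges: 0-r->0 0-p->1 0-q->1 0-r->2
2. fire R0 via {0↦2, 1↦0}  →  V:2 E:2  edges: 0-p->1 0-q->1
halt: no rule applies after step 2
NF nodes: {0:C, 1:A}

Answer: 2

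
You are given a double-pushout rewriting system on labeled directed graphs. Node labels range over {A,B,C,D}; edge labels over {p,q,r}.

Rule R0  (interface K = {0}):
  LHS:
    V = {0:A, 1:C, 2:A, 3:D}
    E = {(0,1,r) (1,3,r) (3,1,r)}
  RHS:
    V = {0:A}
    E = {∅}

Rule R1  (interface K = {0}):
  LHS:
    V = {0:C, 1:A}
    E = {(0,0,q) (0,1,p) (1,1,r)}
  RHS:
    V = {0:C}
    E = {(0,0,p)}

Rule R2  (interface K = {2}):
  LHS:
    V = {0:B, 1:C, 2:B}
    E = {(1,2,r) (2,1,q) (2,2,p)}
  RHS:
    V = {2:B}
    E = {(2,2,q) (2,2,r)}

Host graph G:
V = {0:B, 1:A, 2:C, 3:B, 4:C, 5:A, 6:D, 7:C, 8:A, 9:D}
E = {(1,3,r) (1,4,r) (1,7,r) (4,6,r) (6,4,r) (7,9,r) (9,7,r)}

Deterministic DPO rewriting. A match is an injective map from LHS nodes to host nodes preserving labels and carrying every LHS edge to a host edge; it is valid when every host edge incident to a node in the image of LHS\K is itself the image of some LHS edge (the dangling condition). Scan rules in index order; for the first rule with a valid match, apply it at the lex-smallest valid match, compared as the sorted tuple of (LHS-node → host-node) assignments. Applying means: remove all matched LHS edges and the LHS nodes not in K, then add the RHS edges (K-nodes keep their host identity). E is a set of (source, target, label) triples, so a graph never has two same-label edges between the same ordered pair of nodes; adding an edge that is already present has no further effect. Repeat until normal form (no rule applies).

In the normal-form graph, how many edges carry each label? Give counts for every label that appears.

Answer: r:1

Derivation:
initial: |V|=10 |E|=7  E = 1-r->3 1-r->4 1-r->7 4-r->6 6-r->4 7-r->9 9-r->7
step 1: apply R0 at {0↦1, 1↦4, 2↦5, 3↦6}  → |V|=7 |E|=4  E = 1-r->3 1-r->7 7-r->9 9-r->7
step 2: apply R0 at {0↦1, 1↦7, 2↦8, 3↦9}  → |V|=4 |E|=1  E = 1-r->3
normal form: no rule applies after step 2
NF edges: [(1, 3, 'r')]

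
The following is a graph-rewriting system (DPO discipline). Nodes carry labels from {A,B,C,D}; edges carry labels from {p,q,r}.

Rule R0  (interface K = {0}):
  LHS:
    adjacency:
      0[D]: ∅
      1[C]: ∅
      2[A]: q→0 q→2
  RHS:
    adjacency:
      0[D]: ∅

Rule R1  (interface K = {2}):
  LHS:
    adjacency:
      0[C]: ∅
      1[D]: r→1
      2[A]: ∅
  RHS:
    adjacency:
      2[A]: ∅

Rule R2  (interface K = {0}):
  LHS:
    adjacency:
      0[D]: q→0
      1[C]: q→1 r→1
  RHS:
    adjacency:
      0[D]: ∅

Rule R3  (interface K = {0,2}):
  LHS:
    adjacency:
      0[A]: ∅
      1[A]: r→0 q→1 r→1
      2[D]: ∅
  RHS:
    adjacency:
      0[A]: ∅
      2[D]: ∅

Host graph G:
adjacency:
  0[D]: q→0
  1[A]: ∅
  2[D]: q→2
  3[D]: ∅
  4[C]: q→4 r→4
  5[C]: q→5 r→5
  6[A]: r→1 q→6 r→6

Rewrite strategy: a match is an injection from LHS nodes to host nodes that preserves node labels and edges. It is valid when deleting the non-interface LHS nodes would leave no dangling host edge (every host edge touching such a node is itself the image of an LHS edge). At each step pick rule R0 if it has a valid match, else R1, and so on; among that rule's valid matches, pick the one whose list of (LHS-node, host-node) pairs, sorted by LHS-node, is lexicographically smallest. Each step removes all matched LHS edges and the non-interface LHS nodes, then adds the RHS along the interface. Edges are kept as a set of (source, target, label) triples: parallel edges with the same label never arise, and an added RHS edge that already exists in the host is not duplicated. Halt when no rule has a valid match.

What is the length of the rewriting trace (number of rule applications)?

[0] host  ⇒  7 nodes, 9 edges  {0-q->0 2-q->2 4-q->4 4-r->4 5-q->5 5-r->5 6-r->1 6-q->6 6-r->6}
[1] R2 @ {0↦0, 1↦4}  ⇒  6 nodes, 6 edges  {2-q->2 5-q->5 5-r->5 6-r->1 6-q->6 6-r->6}
[2] R2 @ {0↦2, 1↦5}  ⇒  5 nodes, 3 edges  {6-r->1 6-q->6 6-r->6}
[3] R3 @ {0↦1, 1↦6, 2↦0}  ⇒  4 nodes, 0 edges  {∅}
normal form: no rule applies after step 3

Answer: 3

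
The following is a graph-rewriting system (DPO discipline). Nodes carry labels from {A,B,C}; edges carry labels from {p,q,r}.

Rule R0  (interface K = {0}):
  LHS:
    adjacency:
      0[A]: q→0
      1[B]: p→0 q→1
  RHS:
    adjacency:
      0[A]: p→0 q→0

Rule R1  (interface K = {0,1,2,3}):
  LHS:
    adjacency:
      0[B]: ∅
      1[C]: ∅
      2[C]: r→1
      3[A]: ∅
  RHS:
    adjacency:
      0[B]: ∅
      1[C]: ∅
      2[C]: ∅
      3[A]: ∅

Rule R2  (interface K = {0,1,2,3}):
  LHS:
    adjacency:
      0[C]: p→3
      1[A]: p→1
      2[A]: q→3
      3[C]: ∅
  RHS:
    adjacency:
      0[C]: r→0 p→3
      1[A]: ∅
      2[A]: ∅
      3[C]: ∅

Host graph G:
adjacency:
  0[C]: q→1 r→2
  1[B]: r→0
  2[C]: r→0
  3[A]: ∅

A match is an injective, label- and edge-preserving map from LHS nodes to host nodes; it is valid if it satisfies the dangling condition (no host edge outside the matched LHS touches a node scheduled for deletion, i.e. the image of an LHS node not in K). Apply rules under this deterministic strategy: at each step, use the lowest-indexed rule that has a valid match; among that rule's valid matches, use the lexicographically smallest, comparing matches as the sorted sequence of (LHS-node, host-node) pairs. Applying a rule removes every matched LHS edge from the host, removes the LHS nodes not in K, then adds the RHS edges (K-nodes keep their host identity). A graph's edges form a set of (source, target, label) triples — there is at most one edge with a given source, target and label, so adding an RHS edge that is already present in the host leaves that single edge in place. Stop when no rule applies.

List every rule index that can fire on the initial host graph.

R0: no valid match — LHS pattern not found
R1: 2 valid matches — {0↦1, 1↦0, 2↦2, 3↦3}, {0↦1, 1↦2, 2↦0, 3↦3}
R2: no valid match — LHS pattern not found

Answer: [R1]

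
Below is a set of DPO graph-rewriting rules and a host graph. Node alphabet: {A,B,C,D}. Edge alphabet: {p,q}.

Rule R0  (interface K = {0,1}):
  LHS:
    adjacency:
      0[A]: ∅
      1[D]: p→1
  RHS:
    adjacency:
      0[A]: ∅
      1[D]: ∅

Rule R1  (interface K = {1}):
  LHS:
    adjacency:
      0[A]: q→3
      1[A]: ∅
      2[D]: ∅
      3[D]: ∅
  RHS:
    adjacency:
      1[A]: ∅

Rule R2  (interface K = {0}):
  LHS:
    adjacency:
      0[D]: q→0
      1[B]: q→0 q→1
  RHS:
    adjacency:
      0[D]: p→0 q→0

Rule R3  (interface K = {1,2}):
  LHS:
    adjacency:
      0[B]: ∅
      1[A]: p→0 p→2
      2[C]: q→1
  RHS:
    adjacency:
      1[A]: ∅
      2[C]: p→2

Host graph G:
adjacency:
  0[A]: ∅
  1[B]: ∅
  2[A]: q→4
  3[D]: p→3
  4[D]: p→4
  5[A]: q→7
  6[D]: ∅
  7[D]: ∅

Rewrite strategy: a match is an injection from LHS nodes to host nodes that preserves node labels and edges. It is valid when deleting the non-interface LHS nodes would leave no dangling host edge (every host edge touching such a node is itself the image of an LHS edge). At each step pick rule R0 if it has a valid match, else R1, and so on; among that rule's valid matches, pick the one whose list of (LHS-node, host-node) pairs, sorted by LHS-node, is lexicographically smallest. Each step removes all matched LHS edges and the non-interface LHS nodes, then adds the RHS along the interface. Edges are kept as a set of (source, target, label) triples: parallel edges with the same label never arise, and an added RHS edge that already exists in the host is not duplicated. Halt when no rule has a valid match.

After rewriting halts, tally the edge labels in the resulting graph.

Answer: (no edges)

Steps:
initial: |V|=8 |E|=4  E = 2-q->4 3-p->3 4-p->4 5-q->7
step 1: apply R0 at {0↦0, 1↦3}  → |V|=8 |E|=3  E = 2-q->4 4-p->4 5-q->7
step 2: apply R0 at {0↦0, 1↦4}  → |V|=8 |E|=2  E = 2-q->4 5-q->7
step 3: apply R1 at {0↦2, 1↦0, 2↦3, 3↦4}  → |V|=5 |E|=1  E = 5-q->7
step 4: apply R1 at {0↦5, 1↦0, 2↦6, 3↦7}  → |V|=2 |E|=0  E = ∅
final graph: no rule applies after step 4
NF edges: []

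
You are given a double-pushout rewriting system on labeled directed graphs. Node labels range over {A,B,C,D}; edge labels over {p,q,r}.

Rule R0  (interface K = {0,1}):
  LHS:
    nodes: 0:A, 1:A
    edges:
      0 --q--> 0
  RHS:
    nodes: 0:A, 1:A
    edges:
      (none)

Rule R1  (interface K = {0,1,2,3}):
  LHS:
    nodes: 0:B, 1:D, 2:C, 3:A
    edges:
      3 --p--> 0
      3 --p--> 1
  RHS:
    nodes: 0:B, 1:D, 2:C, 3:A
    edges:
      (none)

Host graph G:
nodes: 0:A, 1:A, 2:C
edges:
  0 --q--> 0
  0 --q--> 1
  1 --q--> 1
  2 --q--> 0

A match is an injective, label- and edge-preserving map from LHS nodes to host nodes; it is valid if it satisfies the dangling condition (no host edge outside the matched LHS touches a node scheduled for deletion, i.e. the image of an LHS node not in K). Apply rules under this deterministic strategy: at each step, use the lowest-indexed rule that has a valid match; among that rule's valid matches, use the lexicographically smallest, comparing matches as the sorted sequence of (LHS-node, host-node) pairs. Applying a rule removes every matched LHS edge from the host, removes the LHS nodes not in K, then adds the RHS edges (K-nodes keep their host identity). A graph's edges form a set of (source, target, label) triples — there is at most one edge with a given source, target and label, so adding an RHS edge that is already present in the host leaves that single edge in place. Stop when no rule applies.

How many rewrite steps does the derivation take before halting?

start.  V:3 E:4  edges: 0-q->0 0-q->1 1-q->1 2-q->0
1. fire R0 via {0↦0, 1↦1}  →  V:3 E:3  edges: 0-q->1 1-q->1 2-q->0
2. fire R0 via {0↦1, 1↦0}  →  V:3 E:2  edges: 0-q->1 2-q->0
halt: no rule applies after step 2

Answer: 2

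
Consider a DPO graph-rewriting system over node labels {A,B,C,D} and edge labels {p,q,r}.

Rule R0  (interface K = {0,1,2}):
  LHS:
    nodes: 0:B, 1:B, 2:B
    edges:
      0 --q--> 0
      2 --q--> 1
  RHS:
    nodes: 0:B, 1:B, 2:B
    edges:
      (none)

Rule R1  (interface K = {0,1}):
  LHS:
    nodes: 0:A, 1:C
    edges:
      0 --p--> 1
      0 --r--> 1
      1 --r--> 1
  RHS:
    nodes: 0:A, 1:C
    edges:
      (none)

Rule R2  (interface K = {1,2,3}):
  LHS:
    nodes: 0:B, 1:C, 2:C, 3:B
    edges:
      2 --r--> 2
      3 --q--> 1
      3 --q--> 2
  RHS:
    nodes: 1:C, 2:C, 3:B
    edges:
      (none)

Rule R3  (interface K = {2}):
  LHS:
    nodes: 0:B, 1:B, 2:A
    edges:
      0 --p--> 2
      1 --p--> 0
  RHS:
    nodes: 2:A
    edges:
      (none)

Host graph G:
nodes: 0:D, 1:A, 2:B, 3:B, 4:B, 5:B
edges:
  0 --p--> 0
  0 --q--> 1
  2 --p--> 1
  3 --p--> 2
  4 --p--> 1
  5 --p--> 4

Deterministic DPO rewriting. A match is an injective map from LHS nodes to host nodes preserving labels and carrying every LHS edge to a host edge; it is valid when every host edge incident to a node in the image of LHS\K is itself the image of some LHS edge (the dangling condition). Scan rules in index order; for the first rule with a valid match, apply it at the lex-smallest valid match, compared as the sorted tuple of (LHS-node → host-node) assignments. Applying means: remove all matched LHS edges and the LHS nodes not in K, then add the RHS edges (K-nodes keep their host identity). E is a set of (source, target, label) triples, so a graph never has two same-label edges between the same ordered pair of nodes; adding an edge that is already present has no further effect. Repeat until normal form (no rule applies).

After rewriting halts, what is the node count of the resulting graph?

start.  V:6 E:6  edges: 0-p->0 0-q->1 2-p->1 3-p->2 4-p->1 5-p->4
1. fire R3 via {0↦2, 1↦3, 2↦1}  →  V:4 E:4  edges: 0-p->0 0-q->1 4-p->1 5-p->4
2. fire R3 via {0↦4, 1↦5, 2↦1}  →  V:2 E:2  edges: 0-p->0 0-q->1
normal form: no rule applies after step 2
NF nodes: {0:D, 1:A}

Answer: 2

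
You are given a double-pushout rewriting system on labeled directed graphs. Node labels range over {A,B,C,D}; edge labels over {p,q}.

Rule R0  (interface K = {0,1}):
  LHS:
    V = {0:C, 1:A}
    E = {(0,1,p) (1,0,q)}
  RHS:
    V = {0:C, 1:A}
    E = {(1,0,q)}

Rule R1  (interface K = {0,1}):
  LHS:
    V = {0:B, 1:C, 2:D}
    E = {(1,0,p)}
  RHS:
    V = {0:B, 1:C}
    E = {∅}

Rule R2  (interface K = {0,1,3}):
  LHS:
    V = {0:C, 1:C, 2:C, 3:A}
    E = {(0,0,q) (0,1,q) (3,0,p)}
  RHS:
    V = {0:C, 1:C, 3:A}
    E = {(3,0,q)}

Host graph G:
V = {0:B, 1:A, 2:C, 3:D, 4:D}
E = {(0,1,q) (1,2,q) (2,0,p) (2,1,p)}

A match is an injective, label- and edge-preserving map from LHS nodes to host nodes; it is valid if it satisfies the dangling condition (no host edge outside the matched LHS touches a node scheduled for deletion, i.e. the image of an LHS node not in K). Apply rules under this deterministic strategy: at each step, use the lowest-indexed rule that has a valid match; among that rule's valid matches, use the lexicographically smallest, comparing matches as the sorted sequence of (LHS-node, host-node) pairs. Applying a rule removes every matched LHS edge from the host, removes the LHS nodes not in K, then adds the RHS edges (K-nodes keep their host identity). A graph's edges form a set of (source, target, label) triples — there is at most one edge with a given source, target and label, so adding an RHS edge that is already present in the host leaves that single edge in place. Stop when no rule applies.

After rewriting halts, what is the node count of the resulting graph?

initial: |V|=5 |E|=4  E = 0-q->1 1-q->2 2-p->0 2-p->1
step 1: apply R0 at {0↦2, 1↦1}  → |V|=5 |E|=3  E = 0-q->1 1-q->2 2-p->0
step 2: apply R1 at {0↦0, 1↦2, 2↦3}  → |V|=4 |E|=2  E = 0-q->1 1-q->2
normal form: no rule applies after step 2
NF nodes: {0:B, 1:A, 2:C, 4:D}

Answer: 4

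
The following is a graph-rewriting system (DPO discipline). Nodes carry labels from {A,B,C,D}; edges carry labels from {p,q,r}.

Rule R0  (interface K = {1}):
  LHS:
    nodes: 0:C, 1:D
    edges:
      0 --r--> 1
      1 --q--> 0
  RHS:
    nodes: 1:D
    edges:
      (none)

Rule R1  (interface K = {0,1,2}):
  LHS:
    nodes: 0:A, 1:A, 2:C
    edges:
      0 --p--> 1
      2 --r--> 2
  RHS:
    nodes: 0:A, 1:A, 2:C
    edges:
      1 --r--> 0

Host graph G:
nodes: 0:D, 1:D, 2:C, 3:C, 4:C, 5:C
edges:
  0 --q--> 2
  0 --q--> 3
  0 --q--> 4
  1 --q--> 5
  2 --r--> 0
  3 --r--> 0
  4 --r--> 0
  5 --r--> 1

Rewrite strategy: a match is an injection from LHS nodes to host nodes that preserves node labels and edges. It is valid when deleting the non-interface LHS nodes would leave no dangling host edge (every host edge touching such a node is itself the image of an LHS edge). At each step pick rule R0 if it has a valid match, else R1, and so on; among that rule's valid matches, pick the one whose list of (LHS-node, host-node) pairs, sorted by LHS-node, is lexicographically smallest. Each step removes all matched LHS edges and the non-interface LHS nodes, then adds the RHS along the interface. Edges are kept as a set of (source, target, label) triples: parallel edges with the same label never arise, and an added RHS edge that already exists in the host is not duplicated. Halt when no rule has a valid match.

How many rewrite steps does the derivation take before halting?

Answer: 4

Rewrite trace:
initial: |V|=6 |E|=8  E = 0-q->2 0-q->3 0-q->4 1-q->5 2-r->0 3-r->0 4-r->0 5-r->1
step 1: apply R0 at {0↦2, 1↦0}  → |V|=5 |E|=6  E = 0-q->3 0-q->4 1-q->5 3-r->0 4-r->0 5-r->1
step 2: apply R0 at {0↦3, 1↦0}  → |V|=4 |E|=4  E = 0-q->4 1-q->5 4-r->0 5-r->1
step 3: apply R0 at {0↦4, 1↦0}  → |V|=3 |E|=2  E = 1-q->5 5-r->1
step 4: apply R0 at {0↦5, 1↦1}  → |V|=2 |E|=0  E = ∅
normal form: no rule applies after step 4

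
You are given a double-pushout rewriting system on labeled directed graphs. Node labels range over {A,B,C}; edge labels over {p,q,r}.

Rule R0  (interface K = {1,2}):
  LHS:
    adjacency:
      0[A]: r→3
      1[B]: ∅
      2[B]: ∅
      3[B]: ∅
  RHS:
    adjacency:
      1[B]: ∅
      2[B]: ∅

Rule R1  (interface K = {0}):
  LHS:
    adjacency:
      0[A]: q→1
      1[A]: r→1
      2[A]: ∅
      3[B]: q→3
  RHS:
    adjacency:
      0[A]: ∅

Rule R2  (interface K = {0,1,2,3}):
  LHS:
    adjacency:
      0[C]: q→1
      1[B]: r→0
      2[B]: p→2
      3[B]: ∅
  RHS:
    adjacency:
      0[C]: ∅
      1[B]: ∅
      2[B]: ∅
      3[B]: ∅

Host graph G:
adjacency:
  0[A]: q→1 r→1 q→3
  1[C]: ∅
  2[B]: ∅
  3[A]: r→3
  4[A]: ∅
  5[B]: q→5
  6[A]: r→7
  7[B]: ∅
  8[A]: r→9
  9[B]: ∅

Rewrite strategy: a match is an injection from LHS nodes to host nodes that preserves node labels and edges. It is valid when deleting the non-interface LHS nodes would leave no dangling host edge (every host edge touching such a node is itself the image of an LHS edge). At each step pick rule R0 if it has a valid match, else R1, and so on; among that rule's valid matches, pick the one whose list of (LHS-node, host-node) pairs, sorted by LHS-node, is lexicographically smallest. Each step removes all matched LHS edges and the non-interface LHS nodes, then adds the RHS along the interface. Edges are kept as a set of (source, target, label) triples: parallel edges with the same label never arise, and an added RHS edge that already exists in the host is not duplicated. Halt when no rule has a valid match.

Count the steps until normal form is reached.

[0] host  ⇒  10 nodes, 7 edges  {0-q->1 0-r->1 0-q->3 3-r->3 5-q->5 6-r->7 8-r->9}
[1] R0 @ {0↦6, 1↦2, 2↦5, 3↦7}  ⇒  8 nodes, 6 edges  {0-q->1 0-r->1 0-q->3 3-r->3 5-q->5 8-r->9}
[2] R0 @ {0↦8, 1↦2, 2↦5, 3↦9}  ⇒  6 nodes, 5 edges  {0-q->1 0-r->1 0-q->3 3-r->3 5-q->5}
[3] R1 @ {0↦0, 1↦3, 2↦4, 3↦5}  ⇒  3 nodes, 2 edges  {0-q->1 0-r->1}
normal form: no rule applies after step 3

Answer: 3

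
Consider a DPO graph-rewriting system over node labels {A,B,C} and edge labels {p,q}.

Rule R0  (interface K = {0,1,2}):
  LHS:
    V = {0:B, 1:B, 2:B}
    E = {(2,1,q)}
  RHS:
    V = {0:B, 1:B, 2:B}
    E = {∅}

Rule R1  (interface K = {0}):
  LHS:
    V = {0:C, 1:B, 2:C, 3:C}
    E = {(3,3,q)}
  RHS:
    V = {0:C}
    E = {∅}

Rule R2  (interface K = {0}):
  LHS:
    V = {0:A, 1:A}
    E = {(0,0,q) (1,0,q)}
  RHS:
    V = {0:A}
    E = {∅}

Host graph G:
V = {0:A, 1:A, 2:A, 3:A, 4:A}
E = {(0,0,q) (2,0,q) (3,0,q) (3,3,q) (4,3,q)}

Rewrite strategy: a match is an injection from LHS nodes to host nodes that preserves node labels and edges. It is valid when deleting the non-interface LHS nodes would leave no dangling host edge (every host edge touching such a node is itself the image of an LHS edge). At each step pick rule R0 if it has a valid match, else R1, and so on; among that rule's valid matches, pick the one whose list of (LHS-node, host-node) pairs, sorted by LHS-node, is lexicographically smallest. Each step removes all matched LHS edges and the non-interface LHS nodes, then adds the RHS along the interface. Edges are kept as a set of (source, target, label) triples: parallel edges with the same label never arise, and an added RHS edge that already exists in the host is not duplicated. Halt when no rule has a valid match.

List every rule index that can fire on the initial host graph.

Answer: [R2]

Rewrite trace:
R0: no valid match — LHS pattern not found
R1: no valid match — LHS pattern not found
R2: 2 valid matches — {0↦0, 1↦2}, {0↦3, 1↦4}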